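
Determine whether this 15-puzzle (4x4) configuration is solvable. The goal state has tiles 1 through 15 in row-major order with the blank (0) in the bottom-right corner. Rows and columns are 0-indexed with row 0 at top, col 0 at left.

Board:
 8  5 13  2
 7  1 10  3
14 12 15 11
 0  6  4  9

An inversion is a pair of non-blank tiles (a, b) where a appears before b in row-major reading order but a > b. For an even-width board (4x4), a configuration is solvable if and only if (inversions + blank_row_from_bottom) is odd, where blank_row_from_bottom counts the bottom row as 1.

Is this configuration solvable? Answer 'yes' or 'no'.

Inversions: 47
Blank is in row 3 (0-indexed from top), which is row 1 counting from the bottom (bottom = 1).
47 + 1 = 48, which is even, so the puzzle is not solvable.

Answer: no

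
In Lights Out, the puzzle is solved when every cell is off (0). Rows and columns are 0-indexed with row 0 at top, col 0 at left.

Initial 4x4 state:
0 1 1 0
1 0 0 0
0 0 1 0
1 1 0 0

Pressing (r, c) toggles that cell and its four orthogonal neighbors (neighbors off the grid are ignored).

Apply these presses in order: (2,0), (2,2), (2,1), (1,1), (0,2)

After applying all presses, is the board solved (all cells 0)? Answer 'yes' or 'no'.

Answer: no

Derivation:
After press 1 at (2,0):
0 1 1 0
0 0 0 0
1 1 1 0
0 1 0 0

After press 2 at (2,2):
0 1 1 0
0 0 1 0
1 0 0 1
0 1 1 0

After press 3 at (2,1):
0 1 1 0
0 1 1 0
0 1 1 1
0 0 1 0

After press 4 at (1,1):
0 0 1 0
1 0 0 0
0 0 1 1
0 0 1 0

After press 5 at (0,2):
0 1 0 1
1 0 1 0
0 0 1 1
0 0 1 0

Lights still on: 7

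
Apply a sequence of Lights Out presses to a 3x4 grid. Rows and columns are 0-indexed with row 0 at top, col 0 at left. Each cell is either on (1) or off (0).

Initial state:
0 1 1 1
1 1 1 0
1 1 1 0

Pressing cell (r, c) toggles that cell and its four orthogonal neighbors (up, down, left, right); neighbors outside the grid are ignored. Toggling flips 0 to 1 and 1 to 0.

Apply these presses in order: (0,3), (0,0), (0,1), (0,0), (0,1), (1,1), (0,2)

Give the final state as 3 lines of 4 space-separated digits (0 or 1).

After press 1 at (0,3):
0 1 0 0
1 1 1 1
1 1 1 0

After press 2 at (0,0):
1 0 0 0
0 1 1 1
1 1 1 0

After press 3 at (0,1):
0 1 1 0
0 0 1 1
1 1 1 0

After press 4 at (0,0):
1 0 1 0
1 0 1 1
1 1 1 0

After press 5 at (0,1):
0 1 0 0
1 1 1 1
1 1 1 0

After press 6 at (1,1):
0 0 0 0
0 0 0 1
1 0 1 0

After press 7 at (0,2):
0 1 1 1
0 0 1 1
1 0 1 0

Answer: 0 1 1 1
0 0 1 1
1 0 1 0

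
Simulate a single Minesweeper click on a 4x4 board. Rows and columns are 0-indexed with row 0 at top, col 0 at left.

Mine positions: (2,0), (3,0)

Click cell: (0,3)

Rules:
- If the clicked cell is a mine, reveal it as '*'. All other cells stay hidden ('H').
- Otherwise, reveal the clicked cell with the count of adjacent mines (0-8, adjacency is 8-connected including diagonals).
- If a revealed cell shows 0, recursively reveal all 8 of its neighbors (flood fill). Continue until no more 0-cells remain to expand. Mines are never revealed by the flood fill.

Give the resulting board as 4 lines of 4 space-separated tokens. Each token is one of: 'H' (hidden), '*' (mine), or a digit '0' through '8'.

0 0 0 0
1 1 0 0
H 2 0 0
H 2 0 0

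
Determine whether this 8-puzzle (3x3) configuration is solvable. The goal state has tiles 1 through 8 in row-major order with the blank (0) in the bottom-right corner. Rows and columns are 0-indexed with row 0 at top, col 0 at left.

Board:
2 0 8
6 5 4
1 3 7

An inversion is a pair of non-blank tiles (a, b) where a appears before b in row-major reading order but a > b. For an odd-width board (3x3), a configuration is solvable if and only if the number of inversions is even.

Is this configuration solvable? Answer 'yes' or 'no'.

Inversions (pairs i<j in row-major order where tile[i] > tile[j] > 0): 16
16 is even, so the puzzle is solvable.

Answer: yes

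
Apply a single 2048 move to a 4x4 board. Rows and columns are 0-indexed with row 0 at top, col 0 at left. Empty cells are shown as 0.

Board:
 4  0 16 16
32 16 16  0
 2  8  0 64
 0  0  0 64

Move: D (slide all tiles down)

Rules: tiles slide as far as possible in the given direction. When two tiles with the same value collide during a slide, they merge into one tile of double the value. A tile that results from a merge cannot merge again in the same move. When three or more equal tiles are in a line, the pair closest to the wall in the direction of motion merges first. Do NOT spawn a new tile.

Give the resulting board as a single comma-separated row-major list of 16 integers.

Slide down:
col 0: [4, 32, 2, 0] -> [0, 4, 32, 2]
col 1: [0, 16, 8, 0] -> [0, 0, 16, 8]
col 2: [16, 16, 0, 0] -> [0, 0, 0, 32]
col 3: [16, 0, 64, 64] -> [0, 0, 16, 128]

Answer: 0, 0, 0, 0, 4, 0, 0, 0, 32, 16, 0, 16, 2, 8, 32, 128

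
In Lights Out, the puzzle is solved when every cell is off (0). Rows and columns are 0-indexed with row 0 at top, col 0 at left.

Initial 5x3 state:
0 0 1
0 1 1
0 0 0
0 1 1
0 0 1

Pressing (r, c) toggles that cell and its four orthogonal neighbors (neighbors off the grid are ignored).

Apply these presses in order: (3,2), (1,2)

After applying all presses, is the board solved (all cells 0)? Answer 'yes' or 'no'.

After press 1 at (3,2):
0 0 1
0 1 1
0 0 1
0 0 0
0 0 0

After press 2 at (1,2):
0 0 0
0 0 0
0 0 0
0 0 0
0 0 0

Lights still on: 0

Answer: yes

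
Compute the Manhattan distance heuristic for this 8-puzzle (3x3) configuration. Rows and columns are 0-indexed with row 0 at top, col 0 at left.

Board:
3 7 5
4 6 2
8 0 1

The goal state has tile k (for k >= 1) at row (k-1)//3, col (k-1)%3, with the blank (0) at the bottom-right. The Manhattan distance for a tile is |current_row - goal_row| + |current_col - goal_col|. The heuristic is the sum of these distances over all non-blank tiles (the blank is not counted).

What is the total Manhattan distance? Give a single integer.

Answer: 15

Derivation:
Tile 3: (0,0)->(0,2) = 2
Tile 7: (0,1)->(2,0) = 3
Tile 5: (0,2)->(1,1) = 2
Tile 4: (1,0)->(1,0) = 0
Tile 6: (1,1)->(1,2) = 1
Tile 2: (1,2)->(0,1) = 2
Tile 8: (2,0)->(2,1) = 1
Tile 1: (2,2)->(0,0) = 4
Sum: 2 + 3 + 2 + 0 + 1 + 2 + 1 + 4 = 15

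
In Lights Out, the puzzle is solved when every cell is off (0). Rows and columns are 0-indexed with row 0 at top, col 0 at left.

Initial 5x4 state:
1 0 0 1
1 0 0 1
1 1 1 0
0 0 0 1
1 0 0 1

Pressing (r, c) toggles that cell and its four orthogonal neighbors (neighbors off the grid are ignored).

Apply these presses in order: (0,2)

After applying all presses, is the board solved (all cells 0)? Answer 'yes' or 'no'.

After press 1 at (0,2):
1 1 1 0
1 0 1 1
1 1 1 0
0 0 0 1
1 0 0 1

Lights still on: 12

Answer: no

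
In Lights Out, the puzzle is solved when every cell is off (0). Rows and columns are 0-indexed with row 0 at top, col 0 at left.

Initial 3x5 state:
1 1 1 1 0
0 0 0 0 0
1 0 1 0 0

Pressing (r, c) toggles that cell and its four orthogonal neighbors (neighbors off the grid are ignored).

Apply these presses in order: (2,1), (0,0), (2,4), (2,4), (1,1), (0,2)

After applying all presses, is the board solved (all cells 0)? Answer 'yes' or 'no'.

Answer: yes

Derivation:
After press 1 at (2,1):
1 1 1 1 0
0 1 0 0 0
0 1 0 0 0

After press 2 at (0,0):
0 0 1 1 0
1 1 0 0 0
0 1 0 0 0

After press 3 at (2,4):
0 0 1 1 0
1 1 0 0 1
0 1 0 1 1

After press 4 at (2,4):
0 0 1 1 0
1 1 0 0 0
0 1 0 0 0

After press 5 at (1,1):
0 1 1 1 0
0 0 1 0 0
0 0 0 0 0

After press 6 at (0,2):
0 0 0 0 0
0 0 0 0 0
0 0 0 0 0

Lights still on: 0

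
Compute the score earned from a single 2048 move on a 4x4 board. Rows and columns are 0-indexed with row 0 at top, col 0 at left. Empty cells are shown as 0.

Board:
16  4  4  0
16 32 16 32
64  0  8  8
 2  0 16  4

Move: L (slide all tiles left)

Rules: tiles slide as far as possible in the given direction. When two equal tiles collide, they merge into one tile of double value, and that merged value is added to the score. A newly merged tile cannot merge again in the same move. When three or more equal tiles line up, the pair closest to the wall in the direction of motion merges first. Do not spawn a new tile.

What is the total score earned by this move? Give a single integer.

Answer: 24

Derivation:
Slide left:
row 0: [16, 4, 4, 0] -> [16, 8, 0, 0]  score +8 (running 8)
row 1: [16, 32, 16, 32] -> [16, 32, 16, 32]  score +0 (running 8)
row 2: [64, 0, 8, 8] -> [64, 16, 0, 0]  score +16 (running 24)
row 3: [2, 0, 16, 4] -> [2, 16, 4, 0]  score +0 (running 24)
Board after move:
16  8  0  0
16 32 16 32
64 16  0  0
 2 16  4  0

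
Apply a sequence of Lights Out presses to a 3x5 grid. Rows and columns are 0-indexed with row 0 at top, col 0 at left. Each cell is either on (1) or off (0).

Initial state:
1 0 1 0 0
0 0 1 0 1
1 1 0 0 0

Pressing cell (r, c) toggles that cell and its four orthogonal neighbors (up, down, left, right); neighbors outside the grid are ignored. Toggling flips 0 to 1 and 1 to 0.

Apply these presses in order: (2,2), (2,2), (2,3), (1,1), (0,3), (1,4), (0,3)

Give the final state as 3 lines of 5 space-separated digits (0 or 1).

Answer: 1 1 1 0 1
1 1 0 0 0
1 0 1 1 0

Derivation:
After press 1 at (2,2):
1 0 1 0 0
0 0 0 0 1
1 0 1 1 0

After press 2 at (2,2):
1 0 1 0 0
0 0 1 0 1
1 1 0 0 0

After press 3 at (2,3):
1 0 1 0 0
0 0 1 1 1
1 1 1 1 1

After press 4 at (1,1):
1 1 1 0 0
1 1 0 1 1
1 0 1 1 1

After press 5 at (0,3):
1 1 0 1 1
1 1 0 0 1
1 0 1 1 1

After press 6 at (1,4):
1 1 0 1 0
1 1 0 1 0
1 0 1 1 0

After press 7 at (0,3):
1 1 1 0 1
1 1 0 0 0
1 0 1 1 0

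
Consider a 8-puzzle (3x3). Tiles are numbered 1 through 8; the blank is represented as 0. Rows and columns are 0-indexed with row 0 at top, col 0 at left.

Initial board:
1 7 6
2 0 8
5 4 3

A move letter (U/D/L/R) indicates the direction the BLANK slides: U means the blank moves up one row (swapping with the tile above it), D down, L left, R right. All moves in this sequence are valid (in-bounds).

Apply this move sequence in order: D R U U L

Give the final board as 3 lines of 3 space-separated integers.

After move 1 (D):
1 7 6
2 4 8
5 0 3

After move 2 (R):
1 7 6
2 4 8
5 3 0

After move 3 (U):
1 7 6
2 4 0
5 3 8

After move 4 (U):
1 7 0
2 4 6
5 3 8

After move 5 (L):
1 0 7
2 4 6
5 3 8

Answer: 1 0 7
2 4 6
5 3 8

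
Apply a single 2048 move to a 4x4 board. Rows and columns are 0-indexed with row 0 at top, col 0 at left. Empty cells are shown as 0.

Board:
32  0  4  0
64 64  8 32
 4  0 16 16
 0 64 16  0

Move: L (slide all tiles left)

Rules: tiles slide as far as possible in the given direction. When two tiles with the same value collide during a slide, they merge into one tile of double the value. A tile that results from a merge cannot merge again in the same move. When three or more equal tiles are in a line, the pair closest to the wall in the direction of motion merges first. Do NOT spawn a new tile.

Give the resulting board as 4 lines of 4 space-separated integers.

Answer:  32   4   0   0
128   8  32   0
  4  32   0   0
 64  16   0   0

Derivation:
Slide left:
row 0: [32, 0, 4, 0] -> [32, 4, 0, 0]
row 1: [64, 64, 8, 32] -> [128, 8, 32, 0]
row 2: [4, 0, 16, 16] -> [4, 32, 0, 0]
row 3: [0, 64, 16, 0] -> [64, 16, 0, 0]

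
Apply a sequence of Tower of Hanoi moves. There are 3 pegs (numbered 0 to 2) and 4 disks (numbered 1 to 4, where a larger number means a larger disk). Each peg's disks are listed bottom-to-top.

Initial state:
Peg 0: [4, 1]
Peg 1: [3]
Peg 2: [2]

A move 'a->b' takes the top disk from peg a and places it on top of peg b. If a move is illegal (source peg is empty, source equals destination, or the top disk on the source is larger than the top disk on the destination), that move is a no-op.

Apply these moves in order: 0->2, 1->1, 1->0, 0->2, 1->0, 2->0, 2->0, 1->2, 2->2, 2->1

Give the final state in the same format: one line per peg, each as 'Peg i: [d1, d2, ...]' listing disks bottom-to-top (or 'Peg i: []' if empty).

After move 1 (0->2):
Peg 0: [4]
Peg 1: [3]
Peg 2: [2, 1]

After move 2 (1->1):
Peg 0: [4]
Peg 1: [3]
Peg 2: [2, 1]

After move 3 (1->0):
Peg 0: [4, 3]
Peg 1: []
Peg 2: [2, 1]

After move 4 (0->2):
Peg 0: [4, 3]
Peg 1: []
Peg 2: [2, 1]

After move 5 (1->0):
Peg 0: [4, 3]
Peg 1: []
Peg 2: [2, 1]

After move 6 (2->0):
Peg 0: [4, 3, 1]
Peg 1: []
Peg 2: [2]

After move 7 (2->0):
Peg 0: [4, 3, 1]
Peg 1: []
Peg 2: [2]

After move 8 (1->2):
Peg 0: [4, 3, 1]
Peg 1: []
Peg 2: [2]

After move 9 (2->2):
Peg 0: [4, 3, 1]
Peg 1: []
Peg 2: [2]

After move 10 (2->1):
Peg 0: [4, 3, 1]
Peg 1: [2]
Peg 2: []

Answer: Peg 0: [4, 3, 1]
Peg 1: [2]
Peg 2: []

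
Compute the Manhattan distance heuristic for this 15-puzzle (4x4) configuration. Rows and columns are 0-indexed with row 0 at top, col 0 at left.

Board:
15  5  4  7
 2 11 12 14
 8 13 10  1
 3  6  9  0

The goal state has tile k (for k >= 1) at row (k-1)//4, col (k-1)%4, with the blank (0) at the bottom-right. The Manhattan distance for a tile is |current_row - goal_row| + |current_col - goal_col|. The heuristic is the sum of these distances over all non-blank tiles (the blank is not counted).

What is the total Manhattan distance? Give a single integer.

Tile 15: (0,0)->(3,2) = 5
Tile 5: (0,1)->(1,0) = 2
Tile 4: (0,2)->(0,3) = 1
Tile 7: (0,3)->(1,2) = 2
Tile 2: (1,0)->(0,1) = 2
Tile 11: (1,1)->(2,2) = 2
Tile 12: (1,2)->(2,3) = 2
Tile 14: (1,3)->(3,1) = 4
Tile 8: (2,0)->(1,3) = 4
Tile 13: (2,1)->(3,0) = 2
Tile 10: (2,2)->(2,1) = 1
Tile 1: (2,3)->(0,0) = 5
Tile 3: (3,0)->(0,2) = 5
Tile 6: (3,1)->(1,1) = 2
Tile 9: (3,2)->(2,0) = 3
Sum: 5 + 2 + 1 + 2 + 2 + 2 + 2 + 4 + 4 + 2 + 1 + 5 + 5 + 2 + 3 = 42

Answer: 42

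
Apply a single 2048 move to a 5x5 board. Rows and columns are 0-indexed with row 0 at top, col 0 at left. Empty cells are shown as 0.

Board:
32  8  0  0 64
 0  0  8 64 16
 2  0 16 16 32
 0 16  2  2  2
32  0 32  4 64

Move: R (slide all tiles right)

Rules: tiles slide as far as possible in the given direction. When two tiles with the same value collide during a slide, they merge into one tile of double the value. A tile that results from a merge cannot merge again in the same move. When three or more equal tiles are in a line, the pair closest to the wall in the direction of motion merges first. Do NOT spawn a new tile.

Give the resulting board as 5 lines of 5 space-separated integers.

Answer:  0  0 32  8 64
 0  0  8 64 16
 0  0  2 32 32
 0  0 16  2  4
 0  0 64  4 64

Derivation:
Slide right:
row 0: [32, 8, 0, 0, 64] -> [0, 0, 32, 8, 64]
row 1: [0, 0, 8, 64, 16] -> [0, 0, 8, 64, 16]
row 2: [2, 0, 16, 16, 32] -> [0, 0, 2, 32, 32]
row 3: [0, 16, 2, 2, 2] -> [0, 0, 16, 2, 4]
row 4: [32, 0, 32, 4, 64] -> [0, 0, 64, 4, 64]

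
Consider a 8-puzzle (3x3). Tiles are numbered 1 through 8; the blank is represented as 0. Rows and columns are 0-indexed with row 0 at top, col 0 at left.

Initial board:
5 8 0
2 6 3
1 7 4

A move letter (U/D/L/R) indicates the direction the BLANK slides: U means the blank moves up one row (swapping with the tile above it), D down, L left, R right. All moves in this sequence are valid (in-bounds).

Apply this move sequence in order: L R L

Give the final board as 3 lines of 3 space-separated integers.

Answer: 5 0 8
2 6 3
1 7 4

Derivation:
After move 1 (L):
5 0 8
2 6 3
1 7 4

After move 2 (R):
5 8 0
2 6 3
1 7 4

After move 3 (L):
5 0 8
2 6 3
1 7 4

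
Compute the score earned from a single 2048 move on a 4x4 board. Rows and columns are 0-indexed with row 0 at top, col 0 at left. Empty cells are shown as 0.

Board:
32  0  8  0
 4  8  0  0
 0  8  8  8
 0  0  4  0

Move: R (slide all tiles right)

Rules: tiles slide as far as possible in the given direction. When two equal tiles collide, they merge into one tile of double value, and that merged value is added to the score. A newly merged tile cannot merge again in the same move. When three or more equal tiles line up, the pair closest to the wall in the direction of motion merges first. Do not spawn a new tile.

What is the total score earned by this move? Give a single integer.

Answer: 16

Derivation:
Slide right:
row 0: [32, 0, 8, 0] -> [0, 0, 32, 8]  score +0 (running 0)
row 1: [4, 8, 0, 0] -> [0, 0, 4, 8]  score +0 (running 0)
row 2: [0, 8, 8, 8] -> [0, 0, 8, 16]  score +16 (running 16)
row 3: [0, 0, 4, 0] -> [0, 0, 0, 4]  score +0 (running 16)
Board after move:
 0  0 32  8
 0  0  4  8
 0  0  8 16
 0  0  0  4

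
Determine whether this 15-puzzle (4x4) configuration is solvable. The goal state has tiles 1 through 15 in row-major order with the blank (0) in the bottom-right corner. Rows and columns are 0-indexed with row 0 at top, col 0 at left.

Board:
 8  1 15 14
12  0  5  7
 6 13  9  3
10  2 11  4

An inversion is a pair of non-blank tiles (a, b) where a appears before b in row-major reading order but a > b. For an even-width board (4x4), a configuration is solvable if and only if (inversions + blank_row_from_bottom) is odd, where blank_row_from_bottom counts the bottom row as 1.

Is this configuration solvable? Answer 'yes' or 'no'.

Inversions: 62
Blank is in row 1 (0-indexed from top), which is row 3 counting from the bottom (bottom = 1).
62 + 3 = 65, which is odd, so the puzzle is solvable.

Answer: yes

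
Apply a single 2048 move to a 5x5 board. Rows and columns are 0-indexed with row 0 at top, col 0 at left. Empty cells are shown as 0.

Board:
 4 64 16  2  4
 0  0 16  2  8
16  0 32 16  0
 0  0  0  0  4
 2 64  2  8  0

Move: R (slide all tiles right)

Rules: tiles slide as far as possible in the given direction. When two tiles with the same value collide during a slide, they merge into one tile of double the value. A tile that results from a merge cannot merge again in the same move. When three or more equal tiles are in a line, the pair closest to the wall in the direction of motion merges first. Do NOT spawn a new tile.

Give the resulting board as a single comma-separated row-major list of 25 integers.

Slide right:
row 0: [4, 64, 16, 2, 4] -> [4, 64, 16, 2, 4]
row 1: [0, 0, 16, 2, 8] -> [0, 0, 16, 2, 8]
row 2: [16, 0, 32, 16, 0] -> [0, 0, 16, 32, 16]
row 3: [0, 0, 0, 0, 4] -> [0, 0, 0, 0, 4]
row 4: [2, 64, 2, 8, 0] -> [0, 2, 64, 2, 8]

Answer: 4, 64, 16, 2, 4, 0, 0, 16, 2, 8, 0, 0, 16, 32, 16, 0, 0, 0, 0, 4, 0, 2, 64, 2, 8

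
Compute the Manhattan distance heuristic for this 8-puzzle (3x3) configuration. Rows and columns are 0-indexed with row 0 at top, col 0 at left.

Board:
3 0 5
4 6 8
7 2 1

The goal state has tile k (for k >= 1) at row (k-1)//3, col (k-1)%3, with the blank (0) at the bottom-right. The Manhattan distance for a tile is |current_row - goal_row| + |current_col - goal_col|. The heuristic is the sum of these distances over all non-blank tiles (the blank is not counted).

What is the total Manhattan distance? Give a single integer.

Answer: 13

Derivation:
Tile 3: (0,0)->(0,2) = 2
Tile 5: (0,2)->(1,1) = 2
Tile 4: (1,0)->(1,0) = 0
Tile 6: (1,1)->(1,2) = 1
Tile 8: (1,2)->(2,1) = 2
Tile 7: (2,0)->(2,0) = 0
Tile 2: (2,1)->(0,1) = 2
Tile 1: (2,2)->(0,0) = 4
Sum: 2 + 2 + 0 + 1 + 2 + 0 + 2 + 4 = 13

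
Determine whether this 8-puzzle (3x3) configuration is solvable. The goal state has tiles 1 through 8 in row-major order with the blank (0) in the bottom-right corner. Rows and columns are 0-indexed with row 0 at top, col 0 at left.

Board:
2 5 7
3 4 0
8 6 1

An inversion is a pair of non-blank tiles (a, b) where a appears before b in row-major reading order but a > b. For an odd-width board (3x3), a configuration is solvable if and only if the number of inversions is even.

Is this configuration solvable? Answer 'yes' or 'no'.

Inversions (pairs i<j in row-major order where tile[i] > tile[j] > 0): 13
13 is odd, so the puzzle is not solvable.

Answer: no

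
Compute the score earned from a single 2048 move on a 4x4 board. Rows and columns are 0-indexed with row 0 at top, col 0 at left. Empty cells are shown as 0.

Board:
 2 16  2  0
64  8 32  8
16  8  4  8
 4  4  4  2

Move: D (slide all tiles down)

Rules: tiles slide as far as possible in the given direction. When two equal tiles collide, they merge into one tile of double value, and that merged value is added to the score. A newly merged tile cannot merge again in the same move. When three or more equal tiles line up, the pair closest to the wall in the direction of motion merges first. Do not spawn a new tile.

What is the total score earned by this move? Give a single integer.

Slide down:
col 0: [2, 64, 16, 4] -> [2, 64, 16, 4]  score +0 (running 0)
col 1: [16, 8, 8, 4] -> [0, 16, 16, 4]  score +16 (running 16)
col 2: [2, 32, 4, 4] -> [0, 2, 32, 8]  score +8 (running 24)
col 3: [0, 8, 8, 2] -> [0, 0, 16, 2]  score +16 (running 40)
Board after move:
 2  0  0  0
64 16  2  0
16 16 32 16
 4  4  8  2

Answer: 40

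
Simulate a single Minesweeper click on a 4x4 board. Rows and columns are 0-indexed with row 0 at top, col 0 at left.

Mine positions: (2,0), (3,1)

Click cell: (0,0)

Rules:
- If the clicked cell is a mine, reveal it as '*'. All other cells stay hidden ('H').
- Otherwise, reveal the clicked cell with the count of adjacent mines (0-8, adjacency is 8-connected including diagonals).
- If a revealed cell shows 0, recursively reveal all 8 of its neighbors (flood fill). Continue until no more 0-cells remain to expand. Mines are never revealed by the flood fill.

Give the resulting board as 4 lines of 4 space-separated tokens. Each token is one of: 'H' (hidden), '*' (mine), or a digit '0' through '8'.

0 0 0 0
1 1 0 0
H 2 1 0
H H 1 0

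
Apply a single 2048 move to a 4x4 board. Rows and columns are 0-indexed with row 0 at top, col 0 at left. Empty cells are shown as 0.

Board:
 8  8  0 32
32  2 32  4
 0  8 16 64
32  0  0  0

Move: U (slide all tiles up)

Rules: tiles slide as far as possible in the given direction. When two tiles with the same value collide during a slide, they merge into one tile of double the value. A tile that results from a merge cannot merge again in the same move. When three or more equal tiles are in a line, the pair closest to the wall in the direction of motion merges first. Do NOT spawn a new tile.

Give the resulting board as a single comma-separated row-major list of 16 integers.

Answer: 8, 8, 32, 32, 64, 2, 16, 4, 0, 8, 0, 64, 0, 0, 0, 0

Derivation:
Slide up:
col 0: [8, 32, 0, 32] -> [8, 64, 0, 0]
col 1: [8, 2, 8, 0] -> [8, 2, 8, 0]
col 2: [0, 32, 16, 0] -> [32, 16, 0, 0]
col 3: [32, 4, 64, 0] -> [32, 4, 64, 0]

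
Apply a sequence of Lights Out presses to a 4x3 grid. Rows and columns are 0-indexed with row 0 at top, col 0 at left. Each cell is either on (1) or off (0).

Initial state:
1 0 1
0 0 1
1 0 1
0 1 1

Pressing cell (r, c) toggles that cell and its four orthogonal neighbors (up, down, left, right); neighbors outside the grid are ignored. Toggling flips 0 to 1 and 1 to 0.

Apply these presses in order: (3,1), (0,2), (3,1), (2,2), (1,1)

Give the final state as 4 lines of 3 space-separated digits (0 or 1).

Answer: 1 0 0
1 1 0
1 0 0
0 1 0

Derivation:
After press 1 at (3,1):
1 0 1
0 0 1
1 1 1
1 0 0

After press 2 at (0,2):
1 1 0
0 0 0
1 1 1
1 0 0

After press 3 at (3,1):
1 1 0
0 0 0
1 0 1
0 1 1

After press 4 at (2,2):
1 1 0
0 0 1
1 1 0
0 1 0

After press 5 at (1,1):
1 0 0
1 1 0
1 0 0
0 1 0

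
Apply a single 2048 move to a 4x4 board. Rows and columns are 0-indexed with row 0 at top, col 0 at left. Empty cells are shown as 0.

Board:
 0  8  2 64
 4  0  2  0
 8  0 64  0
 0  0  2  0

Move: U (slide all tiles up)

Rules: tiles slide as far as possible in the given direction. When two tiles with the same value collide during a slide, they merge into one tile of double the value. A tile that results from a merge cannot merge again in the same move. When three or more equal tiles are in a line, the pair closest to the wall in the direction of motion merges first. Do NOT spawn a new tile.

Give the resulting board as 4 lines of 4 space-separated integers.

Slide up:
col 0: [0, 4, 8, 0] -> [4, 8, 0, 0]
col 1: [8, 0, 0, 0] -> [8, 0, 0, 0]
col 2: [2, 2, 64, 2] -> [4, 64, 2, 0]
col 3: [64, 0, 0, 0] -> [64, 0, 0, 0]

Answer:  4  8  4 64
 8  0 64  0
 0  0  2  0
 0  0  0  0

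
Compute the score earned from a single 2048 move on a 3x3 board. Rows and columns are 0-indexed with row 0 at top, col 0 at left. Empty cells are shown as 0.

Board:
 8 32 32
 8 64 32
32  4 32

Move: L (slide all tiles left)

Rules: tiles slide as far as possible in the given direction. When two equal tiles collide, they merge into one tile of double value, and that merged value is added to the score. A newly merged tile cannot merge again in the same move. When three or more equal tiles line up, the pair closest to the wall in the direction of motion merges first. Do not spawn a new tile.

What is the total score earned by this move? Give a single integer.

Slide left:
row 0: [8, 32, 32] -> [8, 64, 0]  score +64 (running 64)
row 1: [8, 64, 32] -> [8, 64, 32]  score +0 (running 64)
row 2: [32, 4, 32] -> [32, 4, 32]  score +0 (running 64)
Board after move:
 8 64  0
 8 64 32
32  4 32

Answer: 64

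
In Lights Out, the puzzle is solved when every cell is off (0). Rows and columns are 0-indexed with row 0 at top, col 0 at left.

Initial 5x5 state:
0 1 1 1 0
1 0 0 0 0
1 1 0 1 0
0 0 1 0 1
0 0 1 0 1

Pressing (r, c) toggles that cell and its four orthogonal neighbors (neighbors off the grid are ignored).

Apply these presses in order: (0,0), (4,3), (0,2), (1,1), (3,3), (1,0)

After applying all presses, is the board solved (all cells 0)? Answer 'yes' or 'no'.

After press 1 at (0,0):
1 0 1 1 0
0 0 0 0 0
1 1 0 1 0
0 0 1 0 1
0 0 1 0 1

After press 2 at (4,3):
1 0 1 1 0
0 0 0 0 0
1 1 0 1 0
0 0 1 1 1
0 0 0 1 0

After press 3 at (0,2):
1 1 0 0 0
0 0 1 0 0
1 1 0 1 0
0 0 1 1 1
0 0 0 1 0

After press 4 at (1,1):
1 0 0 0 0
1 1 0 0 0
1 0 0 1 0
0 0 1 1 1
0 0 0 1 0

After press 5 at (3,3):
1 0 0 0 0
1 1 0 0 0
1 0 0 0 0
0 0 0 0 0
0 0 0 0 0

After press 6 at (1,0):
0 0 0 0 0
0 0 0 0 0
0 0 0 0 0
0 0 0 0 0
0 0 0 0 0

Lights still on: 0

Answer: yes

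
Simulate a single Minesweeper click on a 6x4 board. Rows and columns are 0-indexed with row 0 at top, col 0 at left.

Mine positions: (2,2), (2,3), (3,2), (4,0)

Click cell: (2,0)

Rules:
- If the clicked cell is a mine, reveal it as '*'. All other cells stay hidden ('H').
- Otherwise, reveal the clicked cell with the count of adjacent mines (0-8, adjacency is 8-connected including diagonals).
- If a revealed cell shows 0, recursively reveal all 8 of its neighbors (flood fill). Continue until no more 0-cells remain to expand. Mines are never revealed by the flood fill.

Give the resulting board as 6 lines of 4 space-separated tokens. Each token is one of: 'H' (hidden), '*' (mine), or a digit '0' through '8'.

0 0 0 0
0 1 2 2
0 2 H H
1 3 H H
H H H H
H H H H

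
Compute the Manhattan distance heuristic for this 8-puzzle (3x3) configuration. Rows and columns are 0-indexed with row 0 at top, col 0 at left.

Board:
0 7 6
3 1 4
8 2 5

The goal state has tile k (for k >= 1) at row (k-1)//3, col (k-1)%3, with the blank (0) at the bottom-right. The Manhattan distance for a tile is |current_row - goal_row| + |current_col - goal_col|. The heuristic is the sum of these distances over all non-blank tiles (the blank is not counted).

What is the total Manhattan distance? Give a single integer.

Tile 7: (0,1)->(2,0) = 3
Tile 6: (0,2)->(1,2) = 1
Tile 3: (1,0)->(0,2) = 3
Tile 1: (1,1)->(0,0) = 2
Tile 4: (1,2)->(1,0) = 2
Tile 8: (2,0)->(2,1) = 1
Tile 2: (2,1)->(0,1) = 2
Tile 5: (2,2)->(1,1) = 2
Sum: 3 + 1 + 3 + 2 + 2 + 1 + 2 + 2 = 16

Answer: 16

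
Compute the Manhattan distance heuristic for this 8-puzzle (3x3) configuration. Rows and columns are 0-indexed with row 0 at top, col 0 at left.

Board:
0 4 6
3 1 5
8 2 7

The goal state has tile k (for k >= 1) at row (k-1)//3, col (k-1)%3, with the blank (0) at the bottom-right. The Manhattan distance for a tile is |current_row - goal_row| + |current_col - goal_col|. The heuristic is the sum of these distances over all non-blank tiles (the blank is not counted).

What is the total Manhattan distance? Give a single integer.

Tile 4: (0,1)->(1,0) = 2
Tile 6: (0,2)->(1,2) = 1
Tile 3: (1,0)->(0,2) = 3
Tile 1: (1,1)->(0,0) = 2
Tile 5: (1,2)->(1,1) = 1
Tile 8: (2,0)->(2,1) = 1
Tile 2: (2,1)->(0,1) = 2
Tile 7: (2,2)->(2,0) = 2
Sum: 2 + 1 + 3 + 2 + 1 + 1 + 2 + 2 = 14

Answer: 14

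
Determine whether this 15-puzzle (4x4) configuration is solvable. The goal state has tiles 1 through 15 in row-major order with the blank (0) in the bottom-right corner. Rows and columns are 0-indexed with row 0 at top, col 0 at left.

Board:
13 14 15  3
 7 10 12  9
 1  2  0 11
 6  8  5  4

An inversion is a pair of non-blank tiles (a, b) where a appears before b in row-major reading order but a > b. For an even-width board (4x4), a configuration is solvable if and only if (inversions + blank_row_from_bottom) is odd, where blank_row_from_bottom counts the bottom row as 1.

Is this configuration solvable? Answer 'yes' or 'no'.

Inversions: 73
Blank is in row 2 (0-indexed from top), which is row 2 counting from the bottom (bottom = 1).
73 + 2 = 75, which is odd, so the puzzle is solvable.

Answer: yes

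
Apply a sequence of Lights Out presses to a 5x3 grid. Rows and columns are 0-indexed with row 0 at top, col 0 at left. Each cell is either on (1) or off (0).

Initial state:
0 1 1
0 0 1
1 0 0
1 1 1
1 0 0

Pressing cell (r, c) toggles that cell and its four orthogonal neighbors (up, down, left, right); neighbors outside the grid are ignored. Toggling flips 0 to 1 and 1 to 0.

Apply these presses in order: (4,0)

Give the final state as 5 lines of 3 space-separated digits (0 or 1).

Answer: 0 1 1
0 0 1
1 0 0
0 1 1
0 1 0

Derivation:
After press 1 at (4,0):
0 1 1
0 0 1
1 0 0
0 1 1
0 1 0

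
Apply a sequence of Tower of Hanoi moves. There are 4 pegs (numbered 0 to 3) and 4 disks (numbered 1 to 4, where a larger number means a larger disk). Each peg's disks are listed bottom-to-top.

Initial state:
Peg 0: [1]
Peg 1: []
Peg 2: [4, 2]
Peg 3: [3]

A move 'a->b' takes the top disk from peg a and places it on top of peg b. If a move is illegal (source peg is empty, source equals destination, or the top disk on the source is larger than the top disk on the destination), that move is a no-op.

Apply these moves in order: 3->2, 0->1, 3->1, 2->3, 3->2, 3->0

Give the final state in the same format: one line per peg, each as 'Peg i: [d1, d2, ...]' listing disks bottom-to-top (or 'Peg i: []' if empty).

Answer: Peg 0: [3]
Peg 1: [1]
Peg 2: [4, 2]
Peg 3: []

Derivation:
After move 1 (3->2):
Peg 0: [1]
Peg 1: []
Peg 2: [4, 2]
Peg 3: [3]

After move 2 (0->1):
Peg 0: []
Peg 1: [1]
Peg 2: [4, 2]
Peg 3: [3]

After move 3 (3->1):
Peg 0: []
Peg 1: [1]
Peg 2: [4, 2]
Peg 3: [3]

After move 4 (2->3):
Peg 0: []
Peg 1: [1]
Peg 2: [4]
Peg 3: [3, 2]

After move 5 (3->2):
Peg 0: []
Peg 1: [1]
Peg 2: [4, 2]
Peg 3: [3]

After move 6 (3->0):
Peg 0: [3]
Peg 1: [1]
Peg 2: [4, 2]
Peg 3: []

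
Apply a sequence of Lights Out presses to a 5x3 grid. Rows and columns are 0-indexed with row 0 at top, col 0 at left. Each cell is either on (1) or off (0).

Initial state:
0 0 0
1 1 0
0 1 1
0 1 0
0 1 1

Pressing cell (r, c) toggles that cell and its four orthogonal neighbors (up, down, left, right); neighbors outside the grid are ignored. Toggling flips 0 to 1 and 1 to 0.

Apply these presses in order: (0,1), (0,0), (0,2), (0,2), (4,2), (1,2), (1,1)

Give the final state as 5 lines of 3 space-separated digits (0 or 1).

Answer: 0 1 0
1 0 0
0 0 0
0 1 1
0 0 0

Derivation:
After press 1 at (0,1):
1 1 1
1 0 0
0 1 1
0 1 0
0 1 1

After press 2 at (0,0):
0 0 1
0 0 0
0 1 1
0 1 0
0 1 1

After press 3 at (0,2):
0 1 0
0 0 1
0 1 1
0 1 0
0 1 1

After press 4 at (0,2):
0 0 1
0 0 0
0 1 1
0 1 0
0 1 1

After press 5 at (4,2):
0 0 1
0 0 0
0 1 1
0 1 1
0 0 0

After press 6 at (1,2):
0 0 0
0 1 1
0 1 0
0 1 1
0 0 0

After press 7 at (1,1):
0 1 0
1 0 0
0 0 0
0 1 1
0 0 0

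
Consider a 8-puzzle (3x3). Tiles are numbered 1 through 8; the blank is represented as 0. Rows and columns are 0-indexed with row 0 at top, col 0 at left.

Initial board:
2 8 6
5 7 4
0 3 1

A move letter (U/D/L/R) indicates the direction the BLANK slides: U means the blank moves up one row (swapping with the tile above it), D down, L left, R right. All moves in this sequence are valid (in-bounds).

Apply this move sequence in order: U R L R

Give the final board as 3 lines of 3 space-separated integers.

After move 1 (U):
2 8 6
0 7 4
5 3 1

After move 2 (R):
2 8 6
7 0 4
5 3 1

After move 3 (L):
2 8 6
0 7 4
5 3 1

After move 4 (R):
2 8 6
7 0 4
5 3 1

Answer: 2 8 6
7 0 4
5 3 1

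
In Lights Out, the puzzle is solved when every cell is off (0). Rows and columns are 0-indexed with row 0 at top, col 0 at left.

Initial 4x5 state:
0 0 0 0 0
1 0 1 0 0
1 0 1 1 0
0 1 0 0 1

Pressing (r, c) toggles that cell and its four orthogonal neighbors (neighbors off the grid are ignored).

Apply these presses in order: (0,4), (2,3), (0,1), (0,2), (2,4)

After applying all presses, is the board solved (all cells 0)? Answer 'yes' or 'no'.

After press 1 at (0,4):
0 0 0 1 1
1 0 1 0 1
1 0 1 1 0
0 1 0 0 1

After press 2 at (2,3):
0 0 0 1 1
1 0 1 1 1
1 0 0 0 1
0 1 0 1 1

After press 3 at (0,1):
1 1 1 1 1
1 1 1 1 1
1 0 0 0 1
0 1 0 1 1

After press 4 at (0,2):
1 0 0 0 1
1 1 0 1 1
1 0 0 0 1
0 1 0 1 1

After press 5 at (2,4):
1 0 0 0 1
1 1 0 1 0
1 0 0 1 0
0 1 0 1 0

Lights still on: 9

Answer: no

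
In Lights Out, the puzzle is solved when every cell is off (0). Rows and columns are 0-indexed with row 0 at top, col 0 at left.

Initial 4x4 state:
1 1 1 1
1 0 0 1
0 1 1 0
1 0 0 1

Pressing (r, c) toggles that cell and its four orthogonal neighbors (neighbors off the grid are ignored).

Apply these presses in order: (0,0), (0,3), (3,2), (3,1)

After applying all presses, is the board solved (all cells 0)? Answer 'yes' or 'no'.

Answer: yes

Derivation:
After press 1 at (0,0):
0 0 1 1
0 0 0 1
0 1 1 0
1 0 0 1

After press 2 at (0,3):
0 0 0 0
0 0 0 0
0 1 1 0
1 0 0 1

After press 3 at (3,2):
0 0 0 0
0 0 0 0
0 1 0 0
1 1 1 0

After press 4 at (3,1):
0 0 0 0
0 0 0 0
0 0 0 0
0 0 0 0

Lights still on: 0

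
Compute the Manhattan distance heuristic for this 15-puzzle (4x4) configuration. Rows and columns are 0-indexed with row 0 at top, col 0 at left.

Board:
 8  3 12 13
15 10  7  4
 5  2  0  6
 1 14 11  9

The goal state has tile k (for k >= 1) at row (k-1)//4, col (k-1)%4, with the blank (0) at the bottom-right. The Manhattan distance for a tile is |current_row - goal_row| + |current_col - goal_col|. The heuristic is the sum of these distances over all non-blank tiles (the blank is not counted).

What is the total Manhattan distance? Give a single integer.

Tile 8: at (0,0), goal (1,3), distance |0-1|+|0-3| = 4
Tile 3: at (0,1), goal (0,2), distance |0-0|+|1-2| = 1
Tile 12: at (0,2), goal (2,3), distance |0-2|+|2-3| = 3
Tile 13: at (0,3), goal (3,0), distance |0-3|+|3-0| = 6
Tile 15: at (1,0), goal (3,2), distance |1-3|+|0-2| = 4
Tile 10: at (1,1), goal (2,1), distance |1-2|+|1-1| = 1
Tile 7: at (1,2), goal (1,2), distance |1-1|+|2-2| = 0
Tile 4: at (1,3), goal (0,3), distance |1-0|+|3-3| = 1
Tile 5: at (2,0), goal (1,0), distance |2-1|+|0-0| = 1
Tile 2: at (2,1), goal (0,1), distance |2-0|+|1-1| = 2
Tile 6: at (2,3), goal (1,1), distance |2-1|+|3-1| = 3
Tile 1: at (3,0), goal (0,0), distance |3-0|+|0-0| = 3
Tile 14: at (3,1), goal (3,1), distance |3-3|+|1-1| = 0
Tile 11: at (3,2), goal (2,2), distance |3-2|+|2-2| = 1
Tile 9: at (3,3), goal (2,0), distance |3-2|+|3-0| = 4
Sum: 4 + 1 + 3 + 6 + 4 + 1 + 0 + 1 + 1 + 2 + 3 + 3 + 0 + 1 + 4 = 34

Answer: 34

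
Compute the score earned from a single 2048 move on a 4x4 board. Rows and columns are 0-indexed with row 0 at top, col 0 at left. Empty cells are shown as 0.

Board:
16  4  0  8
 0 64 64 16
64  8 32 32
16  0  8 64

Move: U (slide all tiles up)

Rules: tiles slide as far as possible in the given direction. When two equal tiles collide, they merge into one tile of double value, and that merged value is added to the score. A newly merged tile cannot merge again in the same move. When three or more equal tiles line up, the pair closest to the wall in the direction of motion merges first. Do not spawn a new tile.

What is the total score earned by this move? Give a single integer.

Slide up:
col 0: [16, 0, 64, 16] -> [16, 64, 16, 0]  score +0 (running 0)
col 1: [4, 64, 8, 0] -> [4, 64, 8, 0]  score +0 (running 0)
col 2: [0, 64, 32, 8] -> [64, 32, 8, 0]  score +0 (running 0)
col 3: [8, 16, 32, 64] -> [8, 16, 32, 64]  score +0 (running 0)
Board after move:
16  4 64  8
64 64 32 16
16  8  8 32
 0  0  0 64

Answer: 0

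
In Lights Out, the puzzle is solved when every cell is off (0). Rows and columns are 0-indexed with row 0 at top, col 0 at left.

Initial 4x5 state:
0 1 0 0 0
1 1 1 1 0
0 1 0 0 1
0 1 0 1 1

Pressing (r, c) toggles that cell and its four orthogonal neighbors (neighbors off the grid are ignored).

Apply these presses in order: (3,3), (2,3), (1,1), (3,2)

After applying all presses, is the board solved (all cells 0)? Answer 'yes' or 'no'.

Answer: yes

Derivation:
After press 1 at (3,3):
0 1 0 0 0
1 1 1 1 0
0 1 0 1 1
0 1 1 0 0

After press 2 at (2,3):
0 1 0 0 0
1 1 1 0 0
0 1 1 0 0
0 1 1 1 0

After press 3 at (1,1):
0 0 0 0 0
0 0 0 0 0
0 0 1 0 0
0 1 1 1 0

After press 4 at (3,2):
0 0 0 0 0
0 0 0 0 0
0 0 0 0 0
0 0 0 0 0

Lights still on: 0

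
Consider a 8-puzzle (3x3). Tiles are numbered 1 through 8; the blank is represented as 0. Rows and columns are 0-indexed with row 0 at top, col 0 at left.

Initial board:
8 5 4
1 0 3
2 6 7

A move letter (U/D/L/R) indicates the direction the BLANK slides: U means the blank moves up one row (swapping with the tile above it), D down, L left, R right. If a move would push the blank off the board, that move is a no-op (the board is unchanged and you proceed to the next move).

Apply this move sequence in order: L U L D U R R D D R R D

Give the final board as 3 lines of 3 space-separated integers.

Answer: 5 4 3
8 1 7
2 6 0

Derivation:
After move 1 (L):
8 5 4
0 1 3
2 6 7

After move 2 (U):
0 5 4
8 1 3
2 6 7

After move 3 (L):
0 5 4
8 1 3
2 6 7

After move 4 (D):
8 5 4
0 1 3
2 6 7

After move 5 (U):
0 5 4
8 1 3
2 6 7

After move 6 (R):
5 0 4
8 1 3
2 6 7

After move 7 (R):
5 4 0
8 1 3
2 6 7

After move 8 (D):
5 4 3
8 1 0
2 6 7

After move 9 (D):
5 4 3
8 1 7
2 6 0

After move 10 (R):
5 4 3
8 1 7
2 6 0

After move 11 (R):
5 4 3
8 1 7
2 6 0

After move 12 (D):
5 4 3
8 1 7
2 6 0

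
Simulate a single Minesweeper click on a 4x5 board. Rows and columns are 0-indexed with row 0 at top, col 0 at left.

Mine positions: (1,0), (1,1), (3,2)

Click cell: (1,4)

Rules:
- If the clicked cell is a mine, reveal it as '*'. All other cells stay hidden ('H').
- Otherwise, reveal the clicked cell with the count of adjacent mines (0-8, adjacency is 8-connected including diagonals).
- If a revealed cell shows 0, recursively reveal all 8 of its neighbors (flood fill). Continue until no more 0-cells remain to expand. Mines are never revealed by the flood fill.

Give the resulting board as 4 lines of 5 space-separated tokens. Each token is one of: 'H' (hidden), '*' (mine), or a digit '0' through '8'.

H H 1 0 0
H H 1 0 0
H H 2 1 0
H H H 1 0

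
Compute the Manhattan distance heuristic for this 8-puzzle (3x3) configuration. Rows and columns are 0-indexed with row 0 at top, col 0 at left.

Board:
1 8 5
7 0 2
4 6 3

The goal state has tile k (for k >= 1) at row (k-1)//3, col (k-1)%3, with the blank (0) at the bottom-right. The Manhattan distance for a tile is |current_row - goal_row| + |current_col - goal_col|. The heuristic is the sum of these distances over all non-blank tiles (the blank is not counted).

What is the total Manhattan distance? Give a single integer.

Answer: 12

Derivation:
Tile 1: (0,0)->(0,0) = 0
Tile 8: (0,1)->(2,1) = 2
Tile 5: (0,2)->(1,1) = 2
Tile 7: (1,0)->(2,0) = 1
Tile 2: (1,2)->(0,1) = 2
Tile 4: (2,0)->(1,0) = 1
Tile 6: (2,1)->(1,2) = 2
Tile 3: (2,2)->(0,2) = 2
Sum: 0 + 2 + 2 + 1 + 2 + 1 + 2 + 2 = 12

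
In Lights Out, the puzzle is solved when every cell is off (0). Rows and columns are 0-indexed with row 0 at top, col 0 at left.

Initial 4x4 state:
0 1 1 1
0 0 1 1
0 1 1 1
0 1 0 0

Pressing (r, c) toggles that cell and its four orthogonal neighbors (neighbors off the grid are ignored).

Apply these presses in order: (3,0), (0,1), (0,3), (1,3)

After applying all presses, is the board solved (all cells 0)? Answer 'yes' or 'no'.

After press 1 at (3,0):
0 1 1 1
0 0 1 1
1 1 1 1
1 0 0 0

After press 2 at (0,1):
1 0 0 1
0 1 1 1
1 1 1 1
1 0 0 0

After press 3 at (0,3):
1 0 1 0
0 1 1 0
1 1 1 1
1 0 0 0

After press 4 at (1,3):
1 0 1 1
0 1 0 1
1 1 1 0
1 0 0 0

Lights still on: 9

Answer: no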